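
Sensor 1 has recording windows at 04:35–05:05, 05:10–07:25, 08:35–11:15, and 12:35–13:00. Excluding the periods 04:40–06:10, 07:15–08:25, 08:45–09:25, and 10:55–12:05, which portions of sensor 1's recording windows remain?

04:35–04:40, 06:10–07:15, 08:35–08:45, 09:25–10:55, 12:35–13:00

04:35–05:05 minus B → 04:35–04:40.
05:10–07:25 minus B → 06:10–07:15.
08:35–11:15 minus B → 08:35–08:45, 09:25–10:55.
12:35–13:00: no B overlap → unchanged.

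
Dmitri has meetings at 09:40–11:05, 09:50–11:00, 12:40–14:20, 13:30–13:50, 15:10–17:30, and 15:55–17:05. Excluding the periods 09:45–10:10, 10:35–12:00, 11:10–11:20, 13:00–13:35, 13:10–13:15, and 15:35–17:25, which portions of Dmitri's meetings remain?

09:40–09:45, 10:10–10:35, 12:40–13:00, 13:35–14:20, 15:10–15:35, 17:25–17:30

First set merges to 09:40–11:05, 12:40–14:20, 15:10–17:30.
Second set merges to 09:45–10:10, 10:35–12:00, 13:00–13:35, 15:35–17:25.
09:40–11:05 with B removed leaves 09:40–09:45, 10:10–10:35.
12:40–14:20 with B removed leaves 12:40–13:00, 13:35–14:20.
15:10–17:30 with B removed leaves 15:10–15:35, 17:25–17:30.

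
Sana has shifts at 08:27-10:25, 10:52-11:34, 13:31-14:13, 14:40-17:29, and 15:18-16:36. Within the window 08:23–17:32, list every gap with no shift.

After merging, the occupied span is 08:27-10:25, 10:52-11:34, 13:31-14:13, 14:40-17:29.
Complement within 08:23-17:32: 08:23-08:27, 10:25-10:52, 11:34-13:31, 14:13-14:40, 17:29-17:32.

08:23-08:27, 10:25-10:52, 11:34-13:31, 14:13-14:40, 17:29-17:32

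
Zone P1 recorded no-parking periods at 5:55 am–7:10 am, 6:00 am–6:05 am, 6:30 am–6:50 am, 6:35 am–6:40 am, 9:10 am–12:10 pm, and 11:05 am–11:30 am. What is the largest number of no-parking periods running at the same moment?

Walk the sorted start/end points keeping a running depth.
The depth first hits 3 at 6:35 am.

3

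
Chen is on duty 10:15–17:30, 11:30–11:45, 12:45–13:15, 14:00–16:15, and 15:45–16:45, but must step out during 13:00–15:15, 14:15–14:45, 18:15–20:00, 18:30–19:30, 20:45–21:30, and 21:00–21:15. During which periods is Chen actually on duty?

Merge the first list: 10:15–17:30.
Merge the second list: 13:00–15:15, 18:15–20:00, 20:45–21:30.
10:15–17:30 minus B → 10:15–13:00, 15:15–17:30.

10:15–13:00, 15:15–17:30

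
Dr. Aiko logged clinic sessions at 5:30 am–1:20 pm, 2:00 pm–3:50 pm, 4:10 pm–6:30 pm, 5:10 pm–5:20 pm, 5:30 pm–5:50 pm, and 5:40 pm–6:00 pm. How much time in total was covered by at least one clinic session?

12 h

Merged: 5:30 am–1:20 pm, 2:00 pm–3:50 pm, 4:10 pm–6:30 pm.
Lengths: 7 h 50 min + 1 h 50 min + 2 h 20 min = 12 h.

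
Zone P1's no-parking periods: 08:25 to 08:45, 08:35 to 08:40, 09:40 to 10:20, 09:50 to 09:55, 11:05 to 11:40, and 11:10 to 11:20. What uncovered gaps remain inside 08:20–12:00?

After merging, the occupied span is 08:25–08:45, 09:40–10:20, 11:05–11:40.
Uncovered inside 08:20–12:00: 08:20–08:25, 08:45–09:40, 10:20–11:05, 11:40–12:00.

08:20–08:25, 08:45–09:40, 10:20–11:05, 11:40–12:00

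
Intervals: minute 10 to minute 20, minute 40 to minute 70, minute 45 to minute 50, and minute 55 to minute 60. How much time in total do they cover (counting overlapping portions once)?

Merged: minute 10 to minute 20, minute 40 to minute 70.
Lengths: 10 minutes + 30 minutes = 40 minutes.

40 minutes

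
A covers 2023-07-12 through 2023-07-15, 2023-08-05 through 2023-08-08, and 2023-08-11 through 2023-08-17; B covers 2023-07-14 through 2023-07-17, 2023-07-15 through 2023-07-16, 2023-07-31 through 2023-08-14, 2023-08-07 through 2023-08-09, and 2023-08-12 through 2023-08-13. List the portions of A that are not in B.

2023-07-12 through 2023-07-13, 2023-08-15 through 2023-08-17

Merge the second list: 2023-07-14 through 2023-07-17, 2023-07-31 through 2023-08-14.
2023-07-12 through 2023-07-15 with B removed leaves 2023-07-12 through 2023-07-13.
2023-08-05 through 2023-08-08 lies entirely inside B → drops out.
2023-08-11 through 2023-08-17 with B removed leaves 2023-08-15 through 2023-08-17.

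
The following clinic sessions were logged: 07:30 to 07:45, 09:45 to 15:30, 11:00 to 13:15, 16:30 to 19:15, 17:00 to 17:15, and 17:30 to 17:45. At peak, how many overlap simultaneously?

2

Walk the sorted start/end points keeping a running depth.
The depth first hits 2 at 11:00.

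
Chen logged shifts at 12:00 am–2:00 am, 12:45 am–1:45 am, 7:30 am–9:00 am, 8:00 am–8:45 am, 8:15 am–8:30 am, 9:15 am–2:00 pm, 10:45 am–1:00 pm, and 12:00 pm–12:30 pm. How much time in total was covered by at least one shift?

Merged: 12:00 am-2:00 am, 7:30 am-9:00 am, 9:15 am-2:00 pm.
Lengths: 2 h + 1 h 30 min + 4 h 45 min = 8 h 15 min.

8 h 15 min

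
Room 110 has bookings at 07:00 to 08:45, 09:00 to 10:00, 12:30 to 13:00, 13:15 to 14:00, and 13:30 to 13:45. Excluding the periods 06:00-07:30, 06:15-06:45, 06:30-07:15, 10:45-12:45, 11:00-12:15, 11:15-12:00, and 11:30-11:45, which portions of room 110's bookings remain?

07:30–08:45, 09:00–10:00, 12:45–13:00, 13:15–14:00

A, merged: 07:00–08:45, 09:00–10:00, 12:30–13:00, 13:15–14:00.
B, merged: 06:00–07:30, 10:45–12:45.
07:00–08:45 \ B = 07:30–08:45.
09:00–10:00: nothing removed.
12:30–13:00 \ B = 12:45–13:00.
13:15–14:00: nothing removed.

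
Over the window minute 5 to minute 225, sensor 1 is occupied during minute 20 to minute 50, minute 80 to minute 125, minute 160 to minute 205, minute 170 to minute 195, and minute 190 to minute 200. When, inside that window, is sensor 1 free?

minute 5 to minute 20, minute 50 to minute 80, minute 125 to minute 160, minute 205 to minute 225

After merging, the occupied span is minute 20 to minute 50, minute 80 to minute 125, minute 160 to minute 205.
Complement within minute 5 to minute 225: minute 5 to minute 20, minute 50 to minute 80, minute 125 to minute 160, minute 205 to minute 225.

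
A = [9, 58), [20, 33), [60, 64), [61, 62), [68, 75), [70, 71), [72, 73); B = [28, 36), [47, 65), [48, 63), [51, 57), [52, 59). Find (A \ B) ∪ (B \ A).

[9, 28) ∪ [36, 47) ∪ [58, 60) ∪ [64, 65) ∪ [68, 75)

First set merges to [9, 58), [60, 64), [68, 75).
Second set merges to [28, 36), [47, 65).
A \ B = [9, 28), [36, 47), [68, 75).
B \ A = [58, 60), [64, 65).
Union of the two gives the symmetric difference.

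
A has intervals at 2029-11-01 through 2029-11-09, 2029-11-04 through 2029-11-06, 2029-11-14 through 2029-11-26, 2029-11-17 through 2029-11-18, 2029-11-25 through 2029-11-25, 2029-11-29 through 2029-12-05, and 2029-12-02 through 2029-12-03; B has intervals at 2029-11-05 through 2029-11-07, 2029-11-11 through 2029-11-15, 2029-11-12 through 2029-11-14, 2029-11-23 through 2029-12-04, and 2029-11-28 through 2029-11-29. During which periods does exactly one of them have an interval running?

Merge the first list: 2029-11-01 through 2029-11-09, 2029-11-14 through 2029-11-26, 2029-11-29 through 2029-12-05.
Merge the second list: 2029-11-05 through 2029-11-07, 2029-11-11 through 2029-11-15, 2029-11-23 through 2029-12-04.
A \ B = 2029-11-01 through 2029-11-04, 2029-11-08 through 2029-11-09, 2029-11-16 through 2029-11-22, 2029-12-05 through 2029-12-05.
B \ A = 2029-11-11 through 2029-11-13, 2029-11-27 through 2029-11-28.
Union of the two gives the symmetric difference.

2029-11-01 through 2029-11-04, 2029-11-08 through 2029-11-09, 2029-11-11 through 2029-11-13, 2029-11-16 through 2029-11-22, 2029-11-27 through 2029-11-28, 2029-12-05 through 2029-12-05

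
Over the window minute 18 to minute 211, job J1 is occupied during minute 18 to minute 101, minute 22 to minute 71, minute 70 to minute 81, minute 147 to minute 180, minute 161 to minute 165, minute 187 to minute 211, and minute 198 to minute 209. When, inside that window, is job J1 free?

After merging, the occupied span is minute 18 to minute 101, minute 147 to minute 180, minute 187 to minute 211.
Complement within minute 18 to minute 211: minute 101 to minute 147, minute 180 to minute 187.

minute 101 to minute 147, minute 180 to minute 187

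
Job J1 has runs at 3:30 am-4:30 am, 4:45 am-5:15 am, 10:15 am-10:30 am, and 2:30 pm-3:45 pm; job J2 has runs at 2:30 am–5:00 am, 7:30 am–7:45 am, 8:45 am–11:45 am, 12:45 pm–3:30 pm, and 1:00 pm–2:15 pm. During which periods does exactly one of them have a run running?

Merge the second list: 2:30 am-5:00 am, 7:30 am-7:45 am, 8:45 am-11:45 am, 12:45 pm-3:30 pm.
A but not B: 5:00 am-5:15 am, 3:30 pm-3:45 pm.
B but not A: 2:30 am-3:30 am, 4:30 am-4:45 am, 7:30 am-7:45 am, 8:45 am-10:15 am, 10:30 am-11:45 am, 12:45 pm-2:30 pm.
Combining gives A △ B.

2:30 am-3:30 am, 4:30 am-4:45 am, 5:00 am-5:15 am, 7:30 am-7:45 am, 8:45 am-10:15 am, 10:30 am-11:45 am, 12:45 pm-2:30 pm, 3:30 pm-3:45 pm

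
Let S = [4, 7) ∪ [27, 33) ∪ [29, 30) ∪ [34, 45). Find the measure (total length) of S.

20

Merged: [4, 7), [27, 33), [34, 45).
Lengths: 3 + 6 + 11 = 20.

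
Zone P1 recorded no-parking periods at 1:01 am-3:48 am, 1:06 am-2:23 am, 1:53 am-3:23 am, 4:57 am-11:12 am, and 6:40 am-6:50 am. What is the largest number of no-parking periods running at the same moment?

3

Walk the sorted start/end points keeping a running depth.
The depth first hits 3 at 1:53 am.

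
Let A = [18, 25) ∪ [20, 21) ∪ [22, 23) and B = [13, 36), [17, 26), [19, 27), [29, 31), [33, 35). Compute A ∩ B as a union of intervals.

First set merges to [18, 25).
Second set merges to [13, 36).
[18, 25) ∩ B → [18, 25).

[18, 25)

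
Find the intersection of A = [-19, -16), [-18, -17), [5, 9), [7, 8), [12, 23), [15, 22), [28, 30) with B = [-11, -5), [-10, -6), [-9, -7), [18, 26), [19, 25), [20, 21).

[18, 23)

A, merged: [-19, -16), [5, 9), [12, 23), [28, 30).
B, merged: [-11, -5), [18, 26).
[-19, -16): no overlap with the second set.
[5, 9): no overlap with the second set.
[12, 23) meets the second set on [18, 23).
[28, 30): no overlap with the second set.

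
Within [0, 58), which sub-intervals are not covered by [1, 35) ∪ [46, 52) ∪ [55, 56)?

[0, 1) ∪ [35, 46) ∪ [52, 55) ∪ [56, 58)

Covered (merged): [1, 35), [46, 52), [55, 56).
Gaps within [0, 58): [0, 1), [35, 46), [52, 55), [56, 58).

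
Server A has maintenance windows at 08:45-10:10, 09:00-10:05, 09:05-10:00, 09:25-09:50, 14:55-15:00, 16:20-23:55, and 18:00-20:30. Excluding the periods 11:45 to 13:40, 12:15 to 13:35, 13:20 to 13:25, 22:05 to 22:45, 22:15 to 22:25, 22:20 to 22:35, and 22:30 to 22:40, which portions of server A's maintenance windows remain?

08:45–10:10, 14:55–15:00, 16:20–22:05, 22:45–23:55

Merge the first list: 08:45–10:10, 14:55–15:00, 16:20–23:55.
Merge the second list: 11:45–13:40, 22:05–22:45.
08:45–10:10: nothing removed.
14:55–15:00: nothing removed.
16:20–23:55 \ B = 16:20–22:05, 22:45–23:55.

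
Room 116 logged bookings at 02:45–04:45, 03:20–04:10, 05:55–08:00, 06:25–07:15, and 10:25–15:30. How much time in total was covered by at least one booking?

9 h 10 min

Merged: 02:45–04:45, 05:55–08:00, 10:25–15:30.
Lengths: 2 h + 2 h 5 min + 5 h 5 min = 9 h 10 min.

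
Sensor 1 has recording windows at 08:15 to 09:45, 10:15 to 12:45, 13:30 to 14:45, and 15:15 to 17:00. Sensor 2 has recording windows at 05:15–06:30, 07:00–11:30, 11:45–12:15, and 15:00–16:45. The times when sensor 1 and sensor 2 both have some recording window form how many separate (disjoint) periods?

4

A ∩ B = 08:15–09:45, 10:15–11:30, 11:45–12:15, 15:15–16:45.
That is 4 disjoint pieces.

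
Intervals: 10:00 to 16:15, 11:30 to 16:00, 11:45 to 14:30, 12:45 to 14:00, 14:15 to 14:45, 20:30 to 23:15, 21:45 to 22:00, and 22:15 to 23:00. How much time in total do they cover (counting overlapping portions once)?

Merged: 10:00–16:15, 20:30–23:15.
Lengths: 6 h 15 min + 2 h 45 min = 9 h.

9 h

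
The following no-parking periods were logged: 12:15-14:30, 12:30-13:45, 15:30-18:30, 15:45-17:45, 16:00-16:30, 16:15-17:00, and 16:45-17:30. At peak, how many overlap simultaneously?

Walk the sorted start/end points keeping a running depth.
The depth first hits 4 at 16:15.

4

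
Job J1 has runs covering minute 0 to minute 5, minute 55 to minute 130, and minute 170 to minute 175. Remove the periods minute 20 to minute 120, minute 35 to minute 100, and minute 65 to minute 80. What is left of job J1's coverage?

Second set merges to minute 20 to minute 120.
minute 0 to minute 5: nothing removed.
minute 55 to minute 130 \ B = minute 120 to minute 130.
minute 170 to minute 175: nothing removed.

minute 0 to minute 5, minute 120 to minute 130, minute 170 to minute 175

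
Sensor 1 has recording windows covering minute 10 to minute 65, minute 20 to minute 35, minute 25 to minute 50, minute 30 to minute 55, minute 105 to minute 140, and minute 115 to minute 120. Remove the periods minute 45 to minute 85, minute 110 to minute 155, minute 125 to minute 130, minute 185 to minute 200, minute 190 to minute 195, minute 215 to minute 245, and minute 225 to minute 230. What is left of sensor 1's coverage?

minute 10 to minute 45, minute 105 to minute 110

Merge the first list: minute 10 to minute 65, minute 105 to minute 140.
Merge the second list: minute 45 to minute 85, minute 110 to minute 155, minute 185 to minute 200, minute 215 to minute 245.
minute 10 to minute 65 minus B → minute 10 to minute 45.
minute 105 to minute 140 minus B → minute 105 to minute 110.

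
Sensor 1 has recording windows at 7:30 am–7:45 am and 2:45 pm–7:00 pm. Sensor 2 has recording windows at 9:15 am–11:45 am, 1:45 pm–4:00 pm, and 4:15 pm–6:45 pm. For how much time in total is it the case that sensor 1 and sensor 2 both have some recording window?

3 h 45 min

A ∩ B = 2:45 pm–4:00 pm, 4:15 pm–6:45 pm.
Total: 1 h 15 min + 2 h 30 min = 3 h 45 min.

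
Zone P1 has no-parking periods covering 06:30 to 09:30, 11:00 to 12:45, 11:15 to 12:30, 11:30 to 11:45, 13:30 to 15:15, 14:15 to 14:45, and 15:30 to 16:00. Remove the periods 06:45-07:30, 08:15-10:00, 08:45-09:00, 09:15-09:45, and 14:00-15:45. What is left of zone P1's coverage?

06:30–06:45, 07:30–08:15, 11:00–12:45, 13:30–14:00, 15:45–16:00

Merge the first list: 06:30–09:30, 11:00–12:45, 13:30–15:15, 15:30–16:00.
Merge the second list: 06:45–07:30, 08:15–10:00, 14:00–15:45.
06:30–09:30 minus B → 06:30–06:45, 07:30–08:15.
11:00–12:45: no B overlap → unchanged.
13:30–15:15 minus B → 13:30–14:00.
15:30–16:00 minus B → 15:45–16:00.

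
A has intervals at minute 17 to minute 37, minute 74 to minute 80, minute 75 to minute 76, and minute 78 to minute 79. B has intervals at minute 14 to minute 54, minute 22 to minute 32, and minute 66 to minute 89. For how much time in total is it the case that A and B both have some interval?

26 minutes

First set merges to minute 17 to minute 37, minute 74 to minute 80.
Second set merges to minute 14 to minute 54, minute 66 to minute 89.
A ∩ B = minute 17 to minute 37, minute 74 to minute 80.
Total: 20 minutes + 6 minutes = 26 minutes.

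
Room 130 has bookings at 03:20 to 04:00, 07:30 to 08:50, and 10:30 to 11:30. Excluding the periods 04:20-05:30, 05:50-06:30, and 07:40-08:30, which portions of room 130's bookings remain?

03:20–04:00: no B overlap → unchanged.
07:30–08:50 minus B → 07:30–07:40, 08:30–08:50.
10:30–11:30: no B overlap → unchanged.

03:20–04:00, 07:30–07:40, 08:30–08:50, 10:30–11:30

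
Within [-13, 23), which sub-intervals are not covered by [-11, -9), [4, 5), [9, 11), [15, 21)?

After merging, the occupied span is [-11, -9), [4, 5), [9, 11), [15, 21).
Complement within [-13, 23): [-13, -11), [-9, 4), [5, 9), [11, 15), [21, 23).

[-13, -11) ∪ [-9, 4) ∪ [5, 9) ∪ [11, 15) ∪ [21, 23)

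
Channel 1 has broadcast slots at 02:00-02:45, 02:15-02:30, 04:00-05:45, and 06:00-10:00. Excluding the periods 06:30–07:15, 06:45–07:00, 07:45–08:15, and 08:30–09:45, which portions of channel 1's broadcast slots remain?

02:00-02:45, 04:00-05:45, 06:00-06:30, 07:15-07:45, 08:15-08:30, 09:45-10:00

A, merged: 02:00-02:45, 04:00-05:45, 06:00-10:00.
B, merged: 06:30-07:15, 07:45-08:15, 08:30-09:45.
02:00-02:45: nothing removed.
04:00-05:45: nothing removed.
06:00-10:00 \ B = 06:00-06:30, 07:15-07:45, 08:15-08:30, 09:45-10:00.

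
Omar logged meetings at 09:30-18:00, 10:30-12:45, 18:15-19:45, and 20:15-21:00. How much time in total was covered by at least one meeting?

Merged: 09:30-18:00, 18:15-19:45, 20:15-21:00.
Lengths: 8 h 30 min + 1 h 30 min + 45 min = 10 h 45 min.

10 h 45 min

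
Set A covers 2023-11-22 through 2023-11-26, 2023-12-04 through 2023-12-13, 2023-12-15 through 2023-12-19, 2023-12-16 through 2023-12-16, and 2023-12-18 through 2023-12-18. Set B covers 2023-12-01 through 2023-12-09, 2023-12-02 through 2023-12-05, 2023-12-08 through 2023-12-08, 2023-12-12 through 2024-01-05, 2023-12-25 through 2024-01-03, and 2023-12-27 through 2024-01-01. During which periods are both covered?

First set merges to 2023-11-22 through 2023-11-26, 2023-12-04 through 2023-12-13, 2023-12-15 through 2023-12-19.
Second set merges to 2023-12-01 through 2023-12-09, 2023-12-12 through 2024-01-05.
2023-11-22 through 2023-11-26 meets no B interval.
2023-12-04 through 2023-12-13 ∩ B → 2023-12-04 through 2023-12-09, 2023-12-12 through 2023-12-13.
2023-12-15 through 2023-12-19 ∩ B → 2023-12-15 through 2023-12-19.

2023-12-04 through 2023-12-09, 2023-12-12 through 2023-12-13, 2023-12-15 through 2023-12-19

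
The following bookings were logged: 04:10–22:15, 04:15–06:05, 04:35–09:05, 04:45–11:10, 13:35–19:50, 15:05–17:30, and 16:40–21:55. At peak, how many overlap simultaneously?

Sweep endpoints in order; track running count of active intervals.
Peak of 4 reached at 04:45.

4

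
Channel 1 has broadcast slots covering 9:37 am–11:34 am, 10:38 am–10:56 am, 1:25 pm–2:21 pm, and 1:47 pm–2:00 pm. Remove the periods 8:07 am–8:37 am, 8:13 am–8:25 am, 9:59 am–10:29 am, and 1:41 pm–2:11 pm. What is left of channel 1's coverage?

A, merged: 9:37 am–11:34 am, 1:25 pm–2:21 pm.
B, merged: 8:07 am–8:37 am, 9:59 am–10:29 am, 1:41 pm–2:11 pm.
9:37 am–11:34 am with B removed leaves 9:37 am–9:59 am, 10:29 am–11:34 am.
1:25 pm–2:21 pm with B removed leaves 1:25 pm–1:41 pm, 2:11 pm–2:21 pm.

9:37 am–9:59 am, 10:29 am–11:34 am, 1:25 pm–1:41 pm, 2:11 pm–2:21 pm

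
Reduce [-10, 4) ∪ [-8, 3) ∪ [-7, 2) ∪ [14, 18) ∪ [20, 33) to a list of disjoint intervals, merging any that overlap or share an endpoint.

[-10, 4) ∪ [14, 18) ∪ [20, 33)

[-8, 3) overlaps/touches [-10, 4) → extend to [-10, 4).
[-7, 2) overlaps/touches [-10, 4) → extend to [-10, 4).
[14, 18) is disjoint → start new block.
[20, 33) is disjoint → start new block.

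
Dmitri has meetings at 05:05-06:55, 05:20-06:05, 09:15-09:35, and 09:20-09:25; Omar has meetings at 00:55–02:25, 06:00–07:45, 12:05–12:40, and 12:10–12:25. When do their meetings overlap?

Merge the first list: 05:05-06:55, 09:15-09:35.
Merge the second list: 00:55-02:25, 06:00-07:45, 12:05-12:40.
05:05-06:55 overlaps B on 06:00-06:55.
09:15-09:35 falls entirely outside B.

06:00-06:55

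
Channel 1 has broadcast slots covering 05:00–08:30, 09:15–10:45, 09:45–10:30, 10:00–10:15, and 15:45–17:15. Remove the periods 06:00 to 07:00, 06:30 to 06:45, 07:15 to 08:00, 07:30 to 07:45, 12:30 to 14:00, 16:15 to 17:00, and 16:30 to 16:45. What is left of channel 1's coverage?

05:00–06:00, 07:00–07:15, 08:00–08:30, 09:15–10:45, 15:45–16:15, 17:00–17:15

A, merged: 05:00–08:30, 09:15–10:45, 15:45–17:15.
B, merged: 06:00–07:00, 07:15–08:00, 12:30–14:00, 16:15–17:00.
05:00–08:30 \ B = 05:00–06:00, 07:00–07:15, 08:00–08:30.
09:15–10:45: nothing removed.
15:45–17:15 \ B = 15:45–16:15, 17:00–17:15.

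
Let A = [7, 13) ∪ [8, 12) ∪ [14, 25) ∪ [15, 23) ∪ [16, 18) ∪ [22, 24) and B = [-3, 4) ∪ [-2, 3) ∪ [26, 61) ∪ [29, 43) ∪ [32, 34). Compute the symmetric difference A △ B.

First set merges to [7, 13), [14, 25).
Second set merges to [-3, 4), [26, 61).
A \ B = [7, 13), [14, 25).
B \ A = [-3, 4), [26, 61).
Union of the two gives the symmetric difference.

[-3, 4) ∪ [7, 13) ∪ [14, 25) ∪ [26, 61)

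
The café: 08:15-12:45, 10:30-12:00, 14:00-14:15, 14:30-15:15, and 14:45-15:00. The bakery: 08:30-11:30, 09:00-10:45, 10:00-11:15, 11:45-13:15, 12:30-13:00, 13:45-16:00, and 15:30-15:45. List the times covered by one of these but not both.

08:15-08:30, 11:30-11:45, 12:45-13:15, 13:45-14:00, 14:15-14:30, 15:15-16:00

Merge the first list: 08:15-12:45, 14:00-14:15, 14:30-15:15.
Merge the second list: 08:30-11:30, 11:45-13:15, 13:45-16:00.
A \ B = 08:15-08:30, 11:30-11:45.
B \ A = 12:45-13:15, 13:45-14:00, 14:15-14:30, 15:15-16:00.
Union of the two gives the symmetric difference.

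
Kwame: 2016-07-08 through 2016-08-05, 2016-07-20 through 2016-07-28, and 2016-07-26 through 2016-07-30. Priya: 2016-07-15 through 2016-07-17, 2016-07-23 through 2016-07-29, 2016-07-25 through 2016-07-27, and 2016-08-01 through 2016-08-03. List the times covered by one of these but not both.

A, merged: 2016-07-08 through 2016-08-05.
B, merged: 2016-07-15 through 2016-07-17, 2016-07-23 through 2016-07-29, 2016-08-01 through 2016-08-03.
Only in the first: 2016-07-08 through 2016-07-14, 2016-07-18 through 2016-07-22, 2016-07-30 through 2016-07-31, 2016-08-04 through 2016-08-05.
Only in the second: none.
Together these are the periods covered by exactly one.

2016-07-08 through 2016-07-14, 2016-07-18 through 2016-07-22, 2016-07-30 through 2016-07-31, 2016-08-04 through 2016-08-05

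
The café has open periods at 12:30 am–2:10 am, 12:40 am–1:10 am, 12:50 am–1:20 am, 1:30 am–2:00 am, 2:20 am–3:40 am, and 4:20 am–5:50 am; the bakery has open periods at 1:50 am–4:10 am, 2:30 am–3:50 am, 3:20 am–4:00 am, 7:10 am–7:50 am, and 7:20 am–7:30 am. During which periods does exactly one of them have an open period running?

First set merges to 12:30 am–2:10 am, 2:20 am–3:40 am, 4:20 am–5:50 am.
Second set merges to 1:50 am–4:10 am, 7:10 am–7:50 am.
Only in the first: 12:30 am–1:50 am, 4:20 am–5:50 am.
Only in the second: 2:10 am–2:20 am, 3:40 am–4:10 am, 7:10 am–7:50 am.
Together these are the periods covered by exactly one.

12:30 am–1:50 am, 2:10 am–2:20 am, 3:40 am–4:10 am, 4:20 am–5:50 am, 7:10 am–7:50 am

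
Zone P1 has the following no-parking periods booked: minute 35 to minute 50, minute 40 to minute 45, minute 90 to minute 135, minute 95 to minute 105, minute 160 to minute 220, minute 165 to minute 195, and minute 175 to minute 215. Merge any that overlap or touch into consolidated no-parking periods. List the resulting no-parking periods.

minute 40 to minute 45 overlaps/touches minute 35 to minute 50 → extend to minute 35 to minute 50.
minute 90 to minute 135 is disjoint → start new block.
minute 95 to minute 105 overlaps/touches minute 90 to minute 135 → extend to minute 90 to minute 135.
minute 160 to minute 220 is disjoint → start new block.
minute 165 to minute 195 overlaps/touches minute 160 to minute 220 → extend to minute 160 to minute 220.
minute 175 to minute 215 overlaps/touches minute 160 to minute 220 → extend to minute 160 to minute 220.

minute 35 to minute 50, minute 90 to minute 135, minute 160 to minute 220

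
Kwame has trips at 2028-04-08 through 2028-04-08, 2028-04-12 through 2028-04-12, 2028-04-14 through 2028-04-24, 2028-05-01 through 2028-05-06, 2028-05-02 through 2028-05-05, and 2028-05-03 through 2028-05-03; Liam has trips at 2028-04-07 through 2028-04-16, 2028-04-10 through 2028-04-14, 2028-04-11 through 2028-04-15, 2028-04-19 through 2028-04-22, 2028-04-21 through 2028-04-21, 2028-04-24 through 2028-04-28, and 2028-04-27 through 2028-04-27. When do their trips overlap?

First set merges to 2028-04-08 through 2028-04-08, 2028-04-12 through 2028-04-12, 2028-04-14 through 2028-04-24, 2028-05-01 through 2028-05-06.
Second set merges to 2028-04-07 through 2028-04-16, 2028-04-19 through 2028-04-22, 2028-04-24 through 2028-04-28.
2028-04-08 through 2028-04-08 ∩ B → 2028-04-08 through 2028-04-08.
2028-04-12 through 2028-04-12 ∩ B → 2028-04-12 through 2028-04-12.
2028-04-14 through 2028-04-24 ∩ B → 2028-04-14 through 2028-04-16, 2028-04-19 through 2028-04-22, 2028-04-24 through 2028-04-24.
2028-05-01 through 2028-05-06 meets no B interval.

2028-04-08 through 2028-04-08, 2028-04-12 through 2028-04-12, 2028-04-14 through 2028-04-16, 2028-04-19 through 2028-04-22, 2028-04-24 through 2028-04-24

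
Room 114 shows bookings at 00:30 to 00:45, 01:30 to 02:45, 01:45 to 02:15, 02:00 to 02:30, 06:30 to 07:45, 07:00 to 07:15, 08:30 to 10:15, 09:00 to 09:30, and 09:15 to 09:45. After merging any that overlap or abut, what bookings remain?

01:30–02:45 is disjoint → start new block.
01:45–02:15 overlaps/touches 01:30–02:45 → extend to 01:30–02:45.
02:00–02:30 overlaps/touches 01:30–02:45 → extend to 01:30–02:45.
06:30–07:45 is disjoint → start new block.
07:00–07:15 overlaps/touches 06:30–07:45 → extend to 06:30–07:45.
08:30–10:15 is disjoint → start new block.
09:00–09:30 overlaps/touches 08:30–10:15 → extend to 08:30–10:15.
09:15–09:45 overlaps/touches 08:30–10:15 → extend to 08:30–10:15.

00:30–00:45, 01:30–02:45, 06:30–07:45, 08:30–10:15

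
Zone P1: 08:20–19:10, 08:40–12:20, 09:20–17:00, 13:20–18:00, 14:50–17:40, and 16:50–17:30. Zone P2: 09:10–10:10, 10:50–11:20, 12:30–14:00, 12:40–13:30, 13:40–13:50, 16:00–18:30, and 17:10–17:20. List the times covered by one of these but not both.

08:20–09:10, 10:10–10:50, 11:20–12:30, 14:00–16:00, 18:30–19:10

Merge the first list: 08:20–19:10.
Merge the second list: 09:10–10:10, 10:50–11:20, 12:30–14:00, 16:00–18:30.
A but not B: 08:20–09:10, 10:10–10:50, 11:20–12:30, 14:00–16:00, 18:30–19:10.
B but not A: none.
Combining gives A △ B.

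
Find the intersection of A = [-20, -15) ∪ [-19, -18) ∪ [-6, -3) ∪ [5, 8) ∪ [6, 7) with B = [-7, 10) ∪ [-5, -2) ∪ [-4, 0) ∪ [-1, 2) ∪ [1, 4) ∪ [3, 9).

First set merges to [-20, -15), [-6, -3), [5, 8).
Second set merges to [-7, 10).
[-20, -15): no overlap with the second set.
[-6, -3) meets the second set on [-6, -3).
[5, 8) meets the second set on [5, 8).

[-6, -3) ∪ [5, 8)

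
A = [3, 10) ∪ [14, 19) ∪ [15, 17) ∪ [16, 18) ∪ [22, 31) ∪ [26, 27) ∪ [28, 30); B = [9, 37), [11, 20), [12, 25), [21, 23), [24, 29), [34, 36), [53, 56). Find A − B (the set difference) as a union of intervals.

First set merges to [3, 10), [14, 19), [22, 31).
Second set merges to [9, 37), [53, 56).
[3, 10) minus B → [3, 9).
[14, 19): fully covered by B → removed.
[22, 31): fully covered by B → removed.

[3, 9)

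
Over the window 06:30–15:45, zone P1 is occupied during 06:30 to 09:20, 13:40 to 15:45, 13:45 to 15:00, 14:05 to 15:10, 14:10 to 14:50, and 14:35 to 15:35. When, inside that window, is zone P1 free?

09:20–13:40

Covered (merged): 06:30–09:20, 13:40–15:45.
Gaps within 06:30–15:45: 09:20–13:40.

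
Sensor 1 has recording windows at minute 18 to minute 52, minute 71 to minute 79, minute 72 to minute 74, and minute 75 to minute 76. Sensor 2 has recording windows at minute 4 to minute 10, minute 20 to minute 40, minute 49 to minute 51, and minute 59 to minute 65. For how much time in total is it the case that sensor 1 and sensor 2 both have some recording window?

22 minutes

A, merged: minute 18 to minute 52, minute 71 to minute 79.
A ∩ B = minute 20 to minute 40, minute 49 to minute 51.
Total: 20 minutes + 2 minutes = 22 minutes.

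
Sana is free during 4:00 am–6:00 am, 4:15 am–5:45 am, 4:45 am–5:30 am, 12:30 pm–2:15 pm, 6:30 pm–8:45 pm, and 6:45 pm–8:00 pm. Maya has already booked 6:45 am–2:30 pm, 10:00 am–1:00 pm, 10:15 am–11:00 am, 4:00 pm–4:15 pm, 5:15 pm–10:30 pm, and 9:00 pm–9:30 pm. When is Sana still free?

First set merges to 4:00 am–6:00 am, 12:30 pm–2:15 pm, 6:30 pm–8:45 pm.
Second set merges to 6:45 am–2:30 pm, 4:00 pm–4:15 pm, 5:15 pm–10:30 pm.
4:00 am–6:00 am: nothing removed.
12:30 pm–2:15 pm: entirely removed.
6:30 pm–8:45 pm: entirely removed.

4:00 am–6:00 am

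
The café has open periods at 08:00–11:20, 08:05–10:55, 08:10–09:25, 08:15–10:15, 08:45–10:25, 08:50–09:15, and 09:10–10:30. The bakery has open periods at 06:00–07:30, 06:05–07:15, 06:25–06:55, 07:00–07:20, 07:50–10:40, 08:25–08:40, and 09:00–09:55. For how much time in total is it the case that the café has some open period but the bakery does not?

A, merged: 08:00-11:20.
B, merged: 06:00-07:30, 07:50-10:40.
A \ B = 10:40-11:20.
Total: 40 min.

40 min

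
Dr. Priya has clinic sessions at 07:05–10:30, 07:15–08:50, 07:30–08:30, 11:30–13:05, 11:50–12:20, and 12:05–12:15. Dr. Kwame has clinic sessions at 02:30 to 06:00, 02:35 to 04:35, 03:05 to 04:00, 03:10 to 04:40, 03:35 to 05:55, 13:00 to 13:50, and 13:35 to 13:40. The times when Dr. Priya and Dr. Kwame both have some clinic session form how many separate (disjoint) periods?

1

A, merged: 07:05–10:30, 11:30–13:05.
B, merged: 02:30–06:00, 13:00–13:50.
A ∩ B = 13:00–13:05.
That is 1 disjoint piece.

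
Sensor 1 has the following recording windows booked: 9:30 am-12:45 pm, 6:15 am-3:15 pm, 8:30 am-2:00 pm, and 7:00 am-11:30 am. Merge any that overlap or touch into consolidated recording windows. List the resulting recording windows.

6:15 am–3:15 pm

Sort by start: 6:15 am–3:15 pm, 7:00 am–11:30 am, 8:30 am–2:00 pm, 9:30 am–12:45 pm.
7:00 am–11:30 am overlaps/touches 6:15 am–3:15 pm → extend to 6:15 am–3:15 pm.
8:30 am–2:00 pm overlaps/touches 6:15 am–3:15 pm → extend to 6:15 am–3:15 pm.
9:30 am–12:45 pm overlaps/touches 6:15 am–3:15 pm → extend to 6:15 am–3:15 pm.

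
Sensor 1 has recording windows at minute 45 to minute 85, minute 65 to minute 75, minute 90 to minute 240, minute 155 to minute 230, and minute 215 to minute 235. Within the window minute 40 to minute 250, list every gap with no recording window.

After merging, the occupied span is minute 45 to minute 85, minute 90 to minute 240.
Gaps within minute 40 to minute 250: minute 40 to minute 45, minute 85 to minute 90, minute 240 to minute 250.

minute 40 to minute 45, minute 85 to minute 90, minute 240 to minute 250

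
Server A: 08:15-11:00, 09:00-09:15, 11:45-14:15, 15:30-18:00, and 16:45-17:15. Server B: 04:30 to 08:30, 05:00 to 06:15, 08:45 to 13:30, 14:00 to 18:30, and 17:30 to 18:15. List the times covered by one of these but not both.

First set merges to 08:15-11:00, 11:45-14:15, 15:30-18:00.
Second set merges to 04:30-08:30, 08:45-13:30, 14:00-18:30.
A but not B: 08:30-08:45, 13:30-14:00.
B but not A: 04:30-08:15, 11:00-11:45, 14:15-15:30, 18:00-18:30.
Combining gives A △ B.

04:30-08:15, 08:30-08:45, 11:00-11:45, 13:30-14:00, 14:15-15:30, 18:00-18:30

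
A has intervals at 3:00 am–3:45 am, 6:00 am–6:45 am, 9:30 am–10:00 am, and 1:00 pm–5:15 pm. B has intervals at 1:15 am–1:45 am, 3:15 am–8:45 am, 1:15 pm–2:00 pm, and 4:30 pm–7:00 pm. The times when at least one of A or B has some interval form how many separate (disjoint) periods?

4

A ∪ B = 1:15 am–1:45 am, 3:00 am–8:45 am, 9:30 am–10:00 am, 1:00 pm–7:00 pm.
That is 4 disjoint pieces.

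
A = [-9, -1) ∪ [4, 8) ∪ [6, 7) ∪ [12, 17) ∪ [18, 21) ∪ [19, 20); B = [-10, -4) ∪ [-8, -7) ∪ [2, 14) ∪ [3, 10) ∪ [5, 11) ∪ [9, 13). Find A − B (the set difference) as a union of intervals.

[-4, -1) ∪ [14, 17) ∪ [18, 21)

Merge the first list: [-9, -1), [4, 8), [12, 17), [18, 21).
Merge the second list: [-10, -4), [2, 14).
[-9, -1) minus B → [-4, -1).
[4, 8): fully covered by B → removed.
[12, 17) minus B → [14, 17).
[18, 21): no B overlap → unchanged.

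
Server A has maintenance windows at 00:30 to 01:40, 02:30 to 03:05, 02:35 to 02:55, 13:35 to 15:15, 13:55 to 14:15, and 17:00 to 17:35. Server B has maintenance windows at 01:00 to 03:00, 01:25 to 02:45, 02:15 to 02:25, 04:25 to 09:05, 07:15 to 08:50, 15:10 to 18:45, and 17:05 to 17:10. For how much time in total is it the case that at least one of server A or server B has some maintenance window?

A, merged: 00:30–01:40, 02:30–03:05, 13:35–15:15, 17:00–17:35.
B, merged: 01:00–03:00, 04:25–09:05, 15:10–18:45.
A ∪ B = 00:30–03:05, 04:25–09:05, 13:35–18:45.
Total: 2 h 35 min + 4 h 40 min + 5 h 10 min = 12 h 25 min.

12 h 25 min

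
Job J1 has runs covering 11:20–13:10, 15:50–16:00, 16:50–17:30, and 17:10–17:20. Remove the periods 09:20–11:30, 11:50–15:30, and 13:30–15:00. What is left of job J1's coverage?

11:30–11:50, 15:50–16:00, 16:50–17:30

Merge the first list: 11:20–13:10, 15:50–16:00, 16:50–17:30.
Merge the second list: 09:20–11:30, 11:50–15:30.
11:20–13:10 minus B → 11:30–11:50.
15:50–16:00: no B overlap → unchanged.
16:50–17:30: no B overlap → unchanged.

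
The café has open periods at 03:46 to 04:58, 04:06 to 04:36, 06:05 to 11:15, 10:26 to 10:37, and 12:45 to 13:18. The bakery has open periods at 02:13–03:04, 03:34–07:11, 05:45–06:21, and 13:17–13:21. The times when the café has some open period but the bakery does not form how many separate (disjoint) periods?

First set merges to 03:46–04:58, 06:05–11:15, 12:45–13:18.
Second set merges to 02:13–03:04, 03:34–07:11, 13:17–13:21.
A \ B = 07:11–11:15, 12:45–13:17.
That is 2 disjoint pieces.

2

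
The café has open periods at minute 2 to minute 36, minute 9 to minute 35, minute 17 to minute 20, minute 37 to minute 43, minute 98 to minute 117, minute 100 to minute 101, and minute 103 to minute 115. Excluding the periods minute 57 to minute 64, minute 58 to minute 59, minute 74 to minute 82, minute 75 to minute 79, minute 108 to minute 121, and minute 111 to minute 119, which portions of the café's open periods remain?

minute 2 to minute 36, minute 37 to minute 43, minute 98 to minute 108

Merge the first list: minute 2 to minute 36, minute 37 to minute 43, minute 98 to minute 117.
Merge the second list: minute 57 to minute 64, minute 74 to minute 82, minute 108 to minute 121.
minute 2 to minute 36 is untouched.
minute 37 to minute 43 is untouched.
minute 98 to minute 117 with B removed leaves minute 98 to minute 108.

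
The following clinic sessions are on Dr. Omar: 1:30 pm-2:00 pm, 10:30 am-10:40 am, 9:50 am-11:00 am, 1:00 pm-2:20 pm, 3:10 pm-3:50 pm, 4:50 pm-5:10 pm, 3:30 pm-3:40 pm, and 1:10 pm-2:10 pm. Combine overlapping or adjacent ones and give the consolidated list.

9:50 am–11:00 am, 1:00 pm–2:20 pm, 3:10 pm–3:50 pm, 4:50 pm–5:10 pm

Sort by start: 9:50 am–11:00 am, 10:30 am–10:40 am, 1:00 pm–2:20 pm, 1:10 pm–2:10 pm, 1:30 pm–2:00 pm, 3:10 pm–3:50 pm, 3:30 pm–3:40 pm, 4:50 pm–5:10 pm.
10:30 am–10:40 am overlaps/touches 9:50 am–11:00 am → extend to 9:50 am–11:00 am.
1:00 pm–2:20 pm is disjoint → start new block.
1:10 pm–2:10 pm overlaps/touches 1:00 pm–2:20 pm → extend to 1:00 pm–2:20 pm.
1:30 pm–2:00 pm overlaps/touches 1:00 pm–2:20 pm → extend to 1:00 pm–2:20 pm.
3:10 pm–3:50 pm is disjoint → start new block.
3:30 pm–3:40 pm overlaps/touches 3:10 pm–3:50 pm → extend to 3:10 pm–3:50 pm.
4:50 pm–5:10 pm is disjoint → start new block.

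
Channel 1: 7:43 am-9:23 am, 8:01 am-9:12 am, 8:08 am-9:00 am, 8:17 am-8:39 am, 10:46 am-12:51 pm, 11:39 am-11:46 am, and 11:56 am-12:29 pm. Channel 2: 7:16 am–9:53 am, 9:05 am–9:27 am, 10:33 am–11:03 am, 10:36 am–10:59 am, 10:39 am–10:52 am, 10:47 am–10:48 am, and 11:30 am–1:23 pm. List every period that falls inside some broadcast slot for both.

A, merged: 7:43 am-9:23 am, 10:46 am-12:51 pm.
B, merged: 7:16 am-9:53 am, 10:33 am-11:03 am, 11:30 am-1:23 pm.
7:43 am-9:23 am overlaps B on 7:43 am-9:23 am.
10:46 am-12:51 pm overlaps B on 10:46 am-11:03 am, 11:30 am-12:51 pm.

7:43 am-9:23 am, 10:46 am-11:03 am, 11:30 am-12:51 pm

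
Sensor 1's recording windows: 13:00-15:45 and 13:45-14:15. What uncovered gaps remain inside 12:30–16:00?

12:30–13:00, 15:45–16:00

After merging, the occupied span is 13:00–15:45.
Gaps within 12:30–16:00: 12:30–13:00, 15:45–16:00.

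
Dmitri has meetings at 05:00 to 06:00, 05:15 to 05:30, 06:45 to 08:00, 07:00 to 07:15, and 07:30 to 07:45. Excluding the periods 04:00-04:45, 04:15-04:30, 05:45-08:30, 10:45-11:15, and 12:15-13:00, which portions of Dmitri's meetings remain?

First set merges to 05:00-06:00, 06:45-08:00.
Second set merges to 04:00-04:45, 05:45-08:30, 10:45-11:15, 12:15-13:00.
05:00-06:00 \ B = 05:00-05:45.
06:45-08:00: entirely removed.

05:00-05:45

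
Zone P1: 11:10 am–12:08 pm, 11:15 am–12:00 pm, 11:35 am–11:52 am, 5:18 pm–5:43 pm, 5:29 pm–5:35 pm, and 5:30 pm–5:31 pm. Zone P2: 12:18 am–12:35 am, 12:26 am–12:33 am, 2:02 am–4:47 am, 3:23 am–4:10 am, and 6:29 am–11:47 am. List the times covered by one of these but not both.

Merge the first list: 11:10 am–12:08 pm, 5:18 pm–5:43 pm.
Merge the second list: 12:18 am–12:35 am, 2:02 am–4:47 am, 6:29 am–11:47 am.
Only in the first: 11:47 am–12:08 pm, 5:18 pm–5:43 pm.
Only in the second: 12:18 am–12:35 am, 2:02 am–4:47 am, 6:29 am–11:10 am.
Together these are the periods covered by exactly one.

12:18 am–12:35 am, 2:02 am–4:47 am, 6:29 am–11:10 am, 11:47 am–12:08 pm, 5:18 pm–5:43 pm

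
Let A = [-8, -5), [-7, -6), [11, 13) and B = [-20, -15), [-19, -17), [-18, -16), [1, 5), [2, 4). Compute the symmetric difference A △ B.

[-20, -15) ∪ [-8, -5) ∪ [1, 5) ∪ [11, 13)

First set merges to [-8, -5), [11, 13).
Second set merges to [-20, -15), [1, 5).
Only in the first: [-8, -5), [11, 13).
Only in the second: [-20, -15), [1, 5).
Together these are the periods covered by exactly one.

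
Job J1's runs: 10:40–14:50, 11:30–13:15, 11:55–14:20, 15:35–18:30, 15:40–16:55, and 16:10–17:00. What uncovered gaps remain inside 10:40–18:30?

The merged coverage is 10:40–14:50, 15:35–18:30.
Gaps within 10:40–18:30: 14:50–15:35.

14:50–15:35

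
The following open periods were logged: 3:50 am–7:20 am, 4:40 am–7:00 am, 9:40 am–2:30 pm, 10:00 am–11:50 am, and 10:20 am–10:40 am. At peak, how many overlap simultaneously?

3

Sweep endpoints in order; track running count of active intervals.
Peak of 3 reached at 10:20 am.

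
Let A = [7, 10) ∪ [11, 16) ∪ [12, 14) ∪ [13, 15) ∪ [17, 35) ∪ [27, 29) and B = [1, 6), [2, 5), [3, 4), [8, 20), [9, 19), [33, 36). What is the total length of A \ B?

14

A, merged: [7, 10), [11, 16), [17, 35).
B, merged: [1, 6), [8, 20), [33, 36).
A \ B = [7, 8), [20, 33).
Total: 1 + 13 = 14.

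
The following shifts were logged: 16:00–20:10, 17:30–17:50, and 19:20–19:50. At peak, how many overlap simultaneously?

2

Sweep endpoints in order; track running count of active intervals.
Peak of 2 reached at 17:30.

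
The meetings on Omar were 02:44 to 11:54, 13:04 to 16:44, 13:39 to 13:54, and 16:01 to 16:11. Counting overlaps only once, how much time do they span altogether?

12 h 50 min

Merged: 02:44-11:54, 13:04-16:44.
Lengths: 9 h 10 min + 3 h 40 min = 12 h 50 min.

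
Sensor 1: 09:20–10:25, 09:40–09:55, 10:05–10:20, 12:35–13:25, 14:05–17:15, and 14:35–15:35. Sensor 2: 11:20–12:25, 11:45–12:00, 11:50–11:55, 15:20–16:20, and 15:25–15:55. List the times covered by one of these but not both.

09:20-10:25, 11:20-12:25, 12:35-13:25, 14:05-15:20, 16:20-17:15

First set merges to 09:20-10:25, 12:35-13:25, 14:05-17:15.
Second set merges to 11:20-12:25, 15:20-16:20.
Only in the first: 09:20-10:25, 12:35-13:25, 14:05-15:20, 16:20-17:15.
Only in the second: 11:20-12:25.
Together these are the periods covered by exactly one.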